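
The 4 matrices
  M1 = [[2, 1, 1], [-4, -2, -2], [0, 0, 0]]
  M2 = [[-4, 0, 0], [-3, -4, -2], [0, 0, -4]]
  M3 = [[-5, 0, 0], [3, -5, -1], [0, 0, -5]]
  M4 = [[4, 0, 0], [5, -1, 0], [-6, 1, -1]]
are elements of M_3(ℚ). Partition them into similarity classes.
Characteristic polynomials: χ_{M1} = x^3, χ_{M2} = (x + 4)^3, χ_{M3} = (x + 5)^3, χ_{M4} = (x - 4)(x + 1)^2.

{M1}: invariant factors x, x^2.

{M2}: invariant factors x + 4, (x + 4)^2.

{M3}: invariant factors x + 5, (x + 5)^2.

{M4}: invariant factors (x - 4)(x + 1)^2.

Matrices are similar if and only if their invariant-factor lists agree; the partition into similarity classes is {M1}, {M2}, {M3}, {M4}.

4 classes: {M1}, {M2}, {M3}, {M4}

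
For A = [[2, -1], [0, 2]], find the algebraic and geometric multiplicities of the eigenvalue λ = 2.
algebraic multiplicity 2, geometric multiplicity 1

The characteristic polynomial is (x - 2)^2, so the factor x - 2 appears with exponent 2: the algebraic multiplicity is 2.

rank(A - 2I) = 1, so the eigenspace has dimension 2 - 1 = 1: the geometric multiplicity is 1.

Since 1 < 2, A is not diagonalizable.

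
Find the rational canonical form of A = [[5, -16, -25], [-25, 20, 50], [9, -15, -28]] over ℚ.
The invariant factors of A (the non-unit diagonal entries of the Smith normal form of xI - A over ℚ[x]) are (x - 5)(x + 3)(x + 5), each dividing the next. The characteristic polynomial is their product, (x - 5)(x + 3)(x + 5).

The rational canonical form is the block-diagonal matrix of companion matrices C(f_i):
R = [[0, 0, 75], [1, 0, 25], [0, 1, -3]].

R = [[0, 0, 75], [1, 0, 25], [0, 1, -3]]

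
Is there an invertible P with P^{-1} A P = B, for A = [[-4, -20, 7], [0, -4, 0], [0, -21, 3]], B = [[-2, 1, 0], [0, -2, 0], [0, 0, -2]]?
No.

trace(A) = -5 but trace(B) = -6. The trace is a similarity invariant, so A and B are not similar.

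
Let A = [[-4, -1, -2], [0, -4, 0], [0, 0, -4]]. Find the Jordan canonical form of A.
J = [[-4, 1, 0], [0, -4, 0], [0, 0, -4]]

The characteristic polynomial is det(xI - A) = (x + 4)^3, so the eigenvalues are -4 (algebraic multiplicity 3).

For λ = -4: rank(A + 4I) = 1, rank((A + 4I)^2) = 0. The eigenspace has dimension 3 - 1 = 2, so there are 2 Jordan blocks; the rank sequence gives block sizes [2, 1].

Assembling the blocks gives the Jordan form J above.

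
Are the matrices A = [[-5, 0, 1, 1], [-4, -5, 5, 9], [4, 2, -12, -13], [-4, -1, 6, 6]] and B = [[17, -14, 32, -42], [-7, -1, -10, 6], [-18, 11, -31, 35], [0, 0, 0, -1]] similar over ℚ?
Yes.

Two matrices over a field are similar if and only if they have the same invariant factors.

Both A and B have characteristic polynomial (x + 1)(x + 5)^3 and minimal polynomial (x + 1)(x + 5)^3. Computing further, both have invariant factors (x + 1)(x + 5)^3. Hence A and B are similar.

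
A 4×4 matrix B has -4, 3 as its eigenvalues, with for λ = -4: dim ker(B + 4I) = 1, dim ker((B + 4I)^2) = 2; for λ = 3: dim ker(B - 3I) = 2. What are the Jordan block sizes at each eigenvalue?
Jordan blocks: (-4, 2), (3, 1), (3, 1)

λ = -4: successive nullity increments [1, 1] count blocks of size ≥ k; block sizes are [2].
λ = 3: successive nullity increments [2] count blocks of size ≥ k; block sizes are [1, 1].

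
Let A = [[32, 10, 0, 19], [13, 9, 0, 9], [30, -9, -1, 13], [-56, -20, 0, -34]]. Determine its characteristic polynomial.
χ_A(x) = (x - 4)^2(x + 1)^2

xI - A = [[x - 32, -10, 0, -19], [-13, x - 9, 0, -9], [-30, 9, x + 1, -13], [56, 20, 0, x + 34]].

Expanding det(xI - A) along the first row:
det(xI - A) = + (x - 32)·det([[x - 9, 0, -9], [9, x + 1, -13], [20, 0, x + 34]]) - (-10)·det([[-13, 0, -9], [-30, x + 1, -13], [56, 0, x + 34]]) + (0)·det([[-13, x - 9, -9], [-30, 9, -13], [56, 20, x + 34]]) - (-19)·det([[-13, x - 9, 0], [-30, 9, x + 1], [56, 20, 0]]).

Evaluating gives χ_A(x) = x^4 - 6x^3 + x^2 + 24x + 16 = (x - 4)^2(x + 1)^2.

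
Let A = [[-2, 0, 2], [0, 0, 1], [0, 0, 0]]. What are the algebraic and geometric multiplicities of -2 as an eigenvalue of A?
The characteristic polynomial is x^2(x + 2), so the factor x + 2 appears with exponent 1: the algebraic multiplicity is 1.

rank(A + 2I) = 2, so the eigenspace has dimension 3 - 2 = 1: the geometric multiplicity is 1.

algebraic multiplicity 1, geometric multiplicity 1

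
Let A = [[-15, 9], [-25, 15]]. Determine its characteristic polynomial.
χ_A(x) = x^2

xI - A = [[x + 15, -9], [25, x - 15]].

Expanding det(xI - A) along the first row:
det(xI - A) = + (x + 15)·det([[x - 15]]) - (-9)·det([[25]]).

Evaluating gives χ_A(x) = x^2.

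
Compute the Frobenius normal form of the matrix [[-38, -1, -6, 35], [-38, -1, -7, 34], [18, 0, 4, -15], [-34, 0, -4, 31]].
The invariant factors of A (the non-unit diagonal entries of the Smith normal form of xI - A over ℚ[x]) are (x + 4)(x^3 - 3x - 4), each dividing the next. The characteristic polynomial is their product, (x + 4)(x^3 - 3x - 4).

The rational canonical form is the block-diagonal matrix of companion matrices C(f_i):
R = [[0, 0, 0, 16], [1, 0, 0, 16], [0, 1, 0, 3], [0, 0, 1, -4]].

Note the characteristic polynomial does not split into linear factors over ℚ, so A has no Jordan form over ℚ; the rational canonical form exists over any field.

R = [[0, 0, 0, 16], [1, 0, 0, 16], [0, 1, 0, 3], [0, 0, 1, -4]]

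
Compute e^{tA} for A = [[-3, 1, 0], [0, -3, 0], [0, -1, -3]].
e^{tA} = [[e^{-3*t}, t*e^{-3*t}, 0], [0, e^{-3*t}, 0], [0, -t*e^{-3*t}, e^{-3*t}]]

A has Jordan form J = [[-3, 1, 0], [0, -3, 0], [0, 0, -3]] with A = PJP^{-1}, so e^{tA} = P e^{tJ} P^{-1}.

For a Jordan block J_k(λ), e^{tJ_k(λ)} = e^{λt} · (I + tN + t^2 N^2/2! + ... + t^{k-1} N^{k-1}/(k-1)!) where N is the nilpotent superdiagonal part.

Assembling the blocks and conjugating back gives the entries of e^{tA} as shown above.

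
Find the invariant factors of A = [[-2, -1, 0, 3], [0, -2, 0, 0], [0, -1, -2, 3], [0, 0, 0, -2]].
The Jordan structure of A has elementary divisors (x + 2)^2, (x + 2), (x + 2). Arranging the block sizes at each eigenvalue in decreasing order and taking row products gives the invariant factors.

Invariant factors (smallest first, each dividing the next): x + 2, x + 2, (x + 2)^2.

Check: the last factor (x + 2)^2 is the minimal polynomial, and the product (x + 2)^4 is the characteristic polynomial.

x + 2, x + 2, (x + 2)^2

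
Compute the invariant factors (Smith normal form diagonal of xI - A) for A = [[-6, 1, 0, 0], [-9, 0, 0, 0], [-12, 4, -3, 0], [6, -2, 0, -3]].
x + 3, x + 3, (x + 3)^2

The Jordan structure of A has elementary divisors (x + 3)^2, (x + 3), (x + 3). Arranging the block sizes at each eigenvalue in decreasing order and taking row products gives the invariant factors.

Invariant factors (smallest first, each dividing the next): x + 3, x + 3, (x + 3)^2.

Check: the last factor (x + 3)^2 is the minimal polynomial, and the product (x + 3)^4 is the characteristic polynomial.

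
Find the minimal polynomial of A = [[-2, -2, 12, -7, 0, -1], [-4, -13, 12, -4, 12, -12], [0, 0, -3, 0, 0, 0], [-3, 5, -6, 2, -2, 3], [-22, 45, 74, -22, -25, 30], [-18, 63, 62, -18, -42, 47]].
The characteristic polynomial factors as (x - 5)^3(x + 3)^3. The minimal polynomial is ∏(x - λ)^{k_λ} where k_λ is the size of the largest Jordan block at λ.

For λ = -3: rank(A + 3I) = 4, and the largest Jordan block has size 2 (the smallest k with rank((A + 3I)^k) = rank((A + 3I)^(k+1))).
For λ = 5: rank(A - 5I) = 4, and the largest Jordan block has size 2 (the smallest k with rank((A - 5I)^k) = rank((A - 5I)^(k+1))).

So m_A(x) = (x - 5)^2(x + 3)^2.

m_A(x) = (x - 5)^2(x + 3)^2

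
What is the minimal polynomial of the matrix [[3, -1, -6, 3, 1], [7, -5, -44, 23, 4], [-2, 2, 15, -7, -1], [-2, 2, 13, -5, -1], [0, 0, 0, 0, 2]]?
m_A(x) = (x - 2)^3

The characteristic polynomial factors as (x - 2)^5. The minimal polynomial is ∏(x - λ)^{k_λ} where k_λ is the size of the largest Jordan block at λ.

For λ = 2: rank(A - 2I) = 3, and the largest Jordan block has size 3 (the smallest k with rank((A - 2I)^k) = rank((A - 2I)^(k+1))).

So m_A(x) = (x - 2)^3.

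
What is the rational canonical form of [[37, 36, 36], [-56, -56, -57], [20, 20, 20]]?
The invariant factors of A (the non-unit diagonal entries of the Smith normal form of xI - A over ℚ[x]) are (x - 5)(x + 2)^2, each dividing the next. The characteristic polynomial is their product, (x - 5)(x + 2)^2.

The rational canonical form is the block-diagonal matrix of companion matrices C(f_i):
R = [[0, 0, 20], [1, 0, 16], [0, 1, 1]].

R = [[0, 0, 20], [1, 0, 16], [0, 1, 1]]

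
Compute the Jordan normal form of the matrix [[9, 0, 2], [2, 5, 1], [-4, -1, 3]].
J = [[5, 0, 0], [0, 6, 1], [0, 0, 6]]

The characteristic polynomial is det(xI - A) = (x - 6)^2(x - 5), so the eigenvalues are 5 (algebraic multiplicity 1), 6 (algebraic multiplicity 2).

For λ = 5: algebraic multiplicity 1 gives one 1×1 block.

For λ = 6: rank(A - 6I) = 2, rank((A - 6I)^2) = 1. The eigenspace has dimension 3 - 2 = 1, so there is 1 Jordan block; the rank sequence gives block sizes [2].

Assembling the blocks gives the Jordan form J above.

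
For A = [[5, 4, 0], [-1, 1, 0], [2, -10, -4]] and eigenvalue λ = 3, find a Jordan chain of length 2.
We seek v_1 ∈ ker((A - 3I)^2) \ ker(A - 3I), then set v_{i+1} = (A - 3I) v_i.

One such chain is v_1 = [[-1, 0, 0]]^T, v_2 = [[-2, 1, -2]]^T. Check: (A - 3I) v_2 = [[0, 0, 0]]^T = 0.

v_1 = [[-1, 0, 0]]^T, v_2 = [[-2, 1, -2]]^T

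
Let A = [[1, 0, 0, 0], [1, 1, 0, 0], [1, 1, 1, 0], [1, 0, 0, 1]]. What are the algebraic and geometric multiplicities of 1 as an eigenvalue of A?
The characteristic polynomial is (x - 1)^4, so the factor x - 1 appears with exponent 4: the algebraic multiplicity is 4.

rank(A - I) = 2, so the eigenspace has dimension 4 - 2 = 2: the geometric multiplicity is 2.

Since 2 < 4, A is not diagonalizable.

algebraic multiplicity 4, geometric multiplicity 2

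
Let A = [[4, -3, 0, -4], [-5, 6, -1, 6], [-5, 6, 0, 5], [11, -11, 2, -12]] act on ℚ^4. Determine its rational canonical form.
The invariant factors of A (the non-unit diagonal entries of the Smith normal form of xI - A over ℚ[x]) are (x^2 + x - 3)^2, each dividing the next. The characteristic polynomial is their product, (x^2 + x - 3)^2.

The rational canonical form is the block-diagonal matrix of companion matrices C(f_i):
R = [[0, 0, 0, -9], [1, 0, 0, 6], [0, 1, 0, 5], [0, 0, 1, -2]].

Note the characteristic polynomial does not split into linear factors over ℚ, so A has no Jordan form over ℚ; the rational canonical form exists over any field.

R = [[0, 0, 0, -9], [1, 0, 0, 6], [0, 1, 0, 5], [0, 0, 1, -2]]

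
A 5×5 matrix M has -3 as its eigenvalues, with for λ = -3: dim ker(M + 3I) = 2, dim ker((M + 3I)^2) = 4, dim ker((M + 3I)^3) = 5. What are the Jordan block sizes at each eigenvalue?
λ = -3: successive nullity increments [2, 2, 1] count blocks of size ≥ k; block sizes are [3, 2].

Jordan blocks: (-3, 3), (-3, 2)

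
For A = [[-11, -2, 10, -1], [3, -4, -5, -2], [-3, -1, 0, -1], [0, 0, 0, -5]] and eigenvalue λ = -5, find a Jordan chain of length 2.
v_1 = [[1, 1, 1, 0]]^T, v_2 = [[2, -1, 1, 0]]^T

We seek v_1 ∈ ker((A + 5I)^2) \ ker(A + 5I), then set v_{i+1} = (A + 5I) v_i.

One such chain is v_1 = [[1, 1, 1, 0]]^T, v_2 = [[2, -1, 1, 0]]^T. Check: (A + 5I) v_2 = [[0, 0, 0, 0]]^T = 0.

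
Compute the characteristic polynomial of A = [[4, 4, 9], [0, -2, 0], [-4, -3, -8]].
xI - A = [[x - 4, -4, -9], [0, x + 2, 0], [4, 3, x + 8]].

Expanding det(xI - A) along the first row:
det(xI - A) = + (x - 4)·det([[x + 2, 0], [3, x + 8]]) - (-4)·det([[0, 0], [4, x + 8]]) + (-9)·det([[0, x + 2], [4, 3]]).

Evaluating gives χ_A(x) = x^3 + 6x^2 + 12x + 8 = (x + 2)^3.

χ_A(x) = (x + 2)^3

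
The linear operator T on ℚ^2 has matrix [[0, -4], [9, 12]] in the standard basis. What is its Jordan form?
The characteristic polynomial is det(xI - A) = (x - 6)^2, so the eigenvalues are 6 (algebraic multiplicity 2).

For λ = 6: rank(A - 6I) = 1, rank((A - 6I)^2) = 0. The eigenspace has dimension 2 - 1 = 1, so there is 1 Jordan block; the rank sequence gives block sizes [2].

Assembling the blocks gives the Jordan form J above.

J = [[6, 1], [0, 6]]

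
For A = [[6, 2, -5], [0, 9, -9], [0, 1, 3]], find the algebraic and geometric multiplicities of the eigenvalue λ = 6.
algebraic multiplicity 3, geometric multiplicity 1

The characteristic polynomial is (x - 6)^3, so the factor x - 6 appears with exponent 3: the algebraic multiplicity is 3.

rank(A - 6I) = 2, so the eigenspace has dimension 3 - 2 = 1: the geometric multiplicity is 1.

Since 1 < 3, A is not diagonalizable.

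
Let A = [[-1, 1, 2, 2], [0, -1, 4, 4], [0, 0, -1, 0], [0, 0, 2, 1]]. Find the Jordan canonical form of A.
The characteristic polynomial is det(xI - A) = (x - 1)(x + 1)^3, so the eigenvalues are -1 (algebraic multiplicity 3), 1 (algebraic multiplicity 1).

For λ = -1: rank(A + I) = 2, rank((A + I)^2) = 1. The eigenspace has dimension 4 - 2 = 2, so there are 2 Jordan blocks; the rank sequence gives block sizes [2, 1].

For λ = 1: algebraic multiplicity 1 gives one 1×1 block.

Assembling the blocks gives the Jordan form J above.

J = [[-1, 1, 0, 0], [0, -1, 0, 0], [0, 0, -1, 0], [0, 0, 0, 1]]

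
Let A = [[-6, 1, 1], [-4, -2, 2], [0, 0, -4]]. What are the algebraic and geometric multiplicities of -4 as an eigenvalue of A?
algebraic multiplicity 3, geometric multiplicity 2

The characteristic polynomial is (x + 4)^3, so the factor x + 4 appears with exponent 3: the algebraic multiplicity is 3.

rank(A + 4I) = 1, so the eigenspace has dimension 3 - 1 = 2: the geometric multiplicity is 2.

Since 2 < 3, A is not diagonalizable.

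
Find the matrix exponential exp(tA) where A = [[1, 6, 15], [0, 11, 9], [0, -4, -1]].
A has Jordan form J = [[1, 0, 0], [0, 5, 1], [0, 0, 5]] with A = PJP^{-1}, so e^{tA} = P e^{tJ} P^{-1}.

For a Jordan block J_k(λ), e^{tJ_k(λ)} = e^{λt} · (I + tN + t^2 N^2/2! + ... + t^{k-1} N^{k-1}/(k-1)!) where N is the nilpotent superdiagonal part.

Assembling the blocks and conjugating back gives the entries of e^{tA} as shown above.

e^{tA} = [[e^{t}, 3*(-2*t*e^{4*t} + e^{4*t} - 1)*e^{t}, (-9*t*e^{4*t} + 6*e^{4*t} - 6)*e^{t}], [0, (6*t + 1)*e^{5*t}, 9*t*e^{5*t}], [0, -4*t*e^{5*t}, (1 - 6*t)*e^{5*t}]]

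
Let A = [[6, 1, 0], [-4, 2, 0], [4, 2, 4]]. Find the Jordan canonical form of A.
J = [[4, 1, 0], [0, 4, 0], [0, 0, 4]]

The characteristic polynomial is det(xI - A) = (x - 4)^3, so the eigenvalues are 4 (algebraic multiplicity 3).

For λ = 4: rank(A - 4I) = 1, rank((A - 4I)^2) = 0. The eigenspace has dimension 3 - 1 = 2, so there are 2 Jordan blocks; the rank sequence gives block sizes [2, 1].

Assembling the blocks gives the Jordan form J above.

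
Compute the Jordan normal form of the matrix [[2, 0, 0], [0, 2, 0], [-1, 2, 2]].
The characteristic polynomial is det(xI - A) = (x - 2)^3, so the eigenvalues are 2 (algebraic multiplicity 3).

For λ = 2: rank(A - 2I) = 1, rank((A - 2I)^2) = 0. The eigenspace has dimension 3 - 1 = 2, so there are 2 Jordan blocks; the rank sequence gives block sizes [2, 1].

Assembling the blocks gives the Jordan form J above.

J = [[2, 1, 0], [0, 2, 0], [0, 0, 2]]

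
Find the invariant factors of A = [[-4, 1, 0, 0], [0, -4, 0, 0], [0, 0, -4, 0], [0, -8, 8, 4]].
x + 4, (x - 4)(x + 4)^2

The Jordan structure of A has elementary divisors (x + 4)^2, (x + 4), (x - 4). Arranging the block sizes at each eigenvalue in decreasing order and taking row products gives the invariant factors.

Invariant factors (smallest first, each dividing the next): x + 4, (x - 4)(x + 4)^2.

Check: the last factor (x - 4)(x + 4)^2 is the minimal polynomial, and the product (x - 4)(x + 4)^3 is the characteristic polynomial.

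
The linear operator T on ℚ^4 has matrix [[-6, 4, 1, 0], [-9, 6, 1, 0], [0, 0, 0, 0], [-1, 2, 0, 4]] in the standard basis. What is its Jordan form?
J = [[0, 1, 0, 0], [0, 0, 1, 0], [0, 0, 0, 0], [0, 0, 0, 4]]

The characteristic polynomial is det(xI - A) = x^3(x - 4), so the eigenvalues are 0 (algebraic multiplicity 3), 4 (algebraic multiplicity 1).

For λ = 0: rank(A) = 3, rank(A^2) = 2, rank(A^3) = 1. The eigenspace has dimension 4 - 3 = 1, so there is 1 Jordan block; the rank sequence gives block sizes [3].

For λ = 4: algebraic multiplicity 1 gives one 1×1 block.

Assembling the blocks gives the Jordan form J above.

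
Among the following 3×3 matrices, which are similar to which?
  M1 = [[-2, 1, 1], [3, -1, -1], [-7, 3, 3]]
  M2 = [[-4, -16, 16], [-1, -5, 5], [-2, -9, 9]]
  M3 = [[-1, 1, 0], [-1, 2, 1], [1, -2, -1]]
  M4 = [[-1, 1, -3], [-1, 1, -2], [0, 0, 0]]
Characteristic polynomials: χ_{M1} = x^3, χ_{M2} = x^3, χ_{M3} = x^3, χ_{M4} = x^3.

{M1, M2, M3, M4}: invariant factors x^3.

Matrices are similar if and only if their invariant-factor lists agree; the partition into similarity classes is {M1, M2, M3, M4}.

1 class: {M1, M2, M3, M4}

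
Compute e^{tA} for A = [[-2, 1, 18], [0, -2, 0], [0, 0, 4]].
A has Jordan form J = [[-2, 1, 0], [0, -2, 0], [0, 0, 4]] with A = PJP^{-1}, so e^{tA} = P e^{tJ} P^{-1}.

For a Jordan block J_k(λ), e^{tJ_k(λ)} = e^{λt} · (I + tN + t^2 N^2/2! + ... + t^{k-1} N^{k-1}/(k-1)!) where N is the nilpotent superdiagonal part.

Assembling the blocks and conjugating back gives the entries of e^{tA} as shown above.

e^{tA} = [[e^{-2*t}, t*e^{-2*t}, (3*e^{6*t} - 3)*e^{-2*t}], [0, e^{-2*t}, 0], [0, 0, e^{4*t}]]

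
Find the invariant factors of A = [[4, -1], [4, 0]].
The Jordan structure of A has elementary divisors (x - 2)^2. Arranging the block sizes at each eigenvalue in decreasing order and taking row products gives the invariant factors.

Invariant factors (smallest first, each dividing the next): (x - 2)^2.

Check: the last factor (x - 2)^2 is the minimal polynomial, and the product (x - 2)^2 is the characteristic polynomial.

(x - 2)^2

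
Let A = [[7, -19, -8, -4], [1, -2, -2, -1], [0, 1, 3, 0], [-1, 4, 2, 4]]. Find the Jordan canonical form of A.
The characteristic polynomial is det(xI - A) = (x - 3)^4, so the eigenvalues are 3 (algebraic multiplicity 4).

For λ = 3: rank(A - 3I) = 2, rank((A - 3I)^2) = 1, rank((A - 3I)^3) = 0. The eigenspace has dimension 4 - 2 = 2, so there are 2 Jordan blocks; the rank sequence gives block sizes [3, 1].

Assembling the blocks gives the Jordan form J above.

J = [[3, 1, 0, 0], [0, 3, 1, 0], [0, 0, 3, 0], [0, 0, 0, 3]]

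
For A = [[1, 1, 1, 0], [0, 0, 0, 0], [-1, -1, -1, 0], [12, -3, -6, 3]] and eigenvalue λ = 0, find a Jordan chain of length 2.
We seek v_1 ∈ ker(A^2) \ ker(A), then set v_{i+1} = A v_i.

One such chain is v_1 = [[0, 2, -1, -2]]^T, v_2 = [[1, 0, -1, -6]]^T. Check: A v_2 = [[0, 0, 0, 0]]^T = 0.

v_1 = [[0, 2, -1, -2]]^T, v_2 = [[1, 0, -1, -6]]^T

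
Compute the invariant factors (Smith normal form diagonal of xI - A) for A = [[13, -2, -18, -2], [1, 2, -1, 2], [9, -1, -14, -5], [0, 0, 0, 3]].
The Jordan structure of A has elementary divisors (x + 5), (x - 3)^3. Arranging the block sizes at each eigenvalue in decreasing order and taking row products gives the invariant factors.

Invariant factors (smallest first, each dividing the next): (x - 3)^3(x + 5).

Check: the last factor (x - 3)^3(x + 5) is the minimal polynomial, and the product (x - 3)^3(x + 5) is the characteristic polynomial.

(x - 3)^3(x + 5)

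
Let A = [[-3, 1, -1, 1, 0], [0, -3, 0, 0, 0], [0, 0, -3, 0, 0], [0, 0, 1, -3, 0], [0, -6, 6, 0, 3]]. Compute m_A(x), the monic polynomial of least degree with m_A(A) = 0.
m_A(x) = (x - 3)(x + 3)^3

The characteristic polynomial factors as (x - 3)(x + 3)^4. The minimal polynomial is ∏(x - λ)^{k_λ} where k_λ is the size of the largest Jordan block at λ.

For λ = -3: rank(A + 3I) = 3, and the largest Jordan block has size 3 (the smallest k with rank((A + 3I)^k) = rank((A + 3I)^(k+1))).
For λ = 3: rank(A - 3I) = 4, and the largest Jordan block has size 1 (the smallest k with rank((A - 3I)^k) = rank((A - 3I)^(k+1))).

So m_A(x) = (x - 3)(x + 3)^3.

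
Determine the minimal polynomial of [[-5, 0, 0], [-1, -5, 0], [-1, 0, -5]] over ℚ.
The characteristic polynomial factors as (x + 5)^3. The minimal polynomial is ∏(x - λ)^{k_λ} where k_λ is the size of the largest Jordan block at λ.

For λ = -5: rank(A + 5I) = 1, and the largest Jordan block has size 2 (the smallest k with rank((A + 5I)^k) = rank((A + 5I)^(k+1))).

So m_A(x) = (x + 5)^2.

m_A(x) = (x + 5)^2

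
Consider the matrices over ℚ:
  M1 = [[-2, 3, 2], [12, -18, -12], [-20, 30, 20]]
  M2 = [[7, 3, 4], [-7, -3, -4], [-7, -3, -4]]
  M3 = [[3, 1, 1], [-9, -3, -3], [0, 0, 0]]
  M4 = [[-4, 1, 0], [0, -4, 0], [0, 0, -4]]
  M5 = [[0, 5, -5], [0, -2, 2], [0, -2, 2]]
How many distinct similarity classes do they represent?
2 classes: {M1, M2, M3, M5}, {M4}

Characteristic polynomials: χ_{M1} = x^3, χ_{M2} = x^3, χ_{M3} = x^3, χ_{M4} = (x + 4)^3, χ_{M5} = x^3.

{M1, M2, M3, M5}: invariant factors x, x^2.

{M4}: invariant factors x + 4, (x + 4)^2.

Matrices are similar if and only if their invariant-factor lists agree; the partition into similarity classes is {M1, M2, M3, M5}, {M4}.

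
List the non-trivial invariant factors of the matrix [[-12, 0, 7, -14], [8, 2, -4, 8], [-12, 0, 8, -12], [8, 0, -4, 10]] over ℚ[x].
x - 2, x - 2, (x - 2)^2

The Jordan structure of A has elementary divisors (x - 2)^2, (x - 2), (x - 2). Arranging the block sizes at each eigenvalue in decreasing order and taking row products gives the invariant factors.

Invariant factors (smallest first, each dividing the next): x - 2, x - 2, (x - 2)^2.

Check: the last factor (x - 2)^2 is the minimal polynomial, and the product (x - 2)^4 is the characteristic polynomial.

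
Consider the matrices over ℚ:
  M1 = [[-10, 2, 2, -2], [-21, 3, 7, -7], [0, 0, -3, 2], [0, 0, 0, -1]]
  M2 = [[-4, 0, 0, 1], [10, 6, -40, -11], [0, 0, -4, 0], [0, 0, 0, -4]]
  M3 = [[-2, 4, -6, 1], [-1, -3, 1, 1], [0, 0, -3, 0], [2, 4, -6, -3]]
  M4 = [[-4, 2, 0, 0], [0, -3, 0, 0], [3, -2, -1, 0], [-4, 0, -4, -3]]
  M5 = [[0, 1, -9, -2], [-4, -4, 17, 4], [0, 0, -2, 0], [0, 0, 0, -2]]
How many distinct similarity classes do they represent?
4 classes: {M1, M3}, {M2}, {M4}, {M5}

Characteristic polynomials: χ_{M1} = (x + 1)(x + 3)^2(x + 4), χ_{M2} = (x - 6)(x + 4)^3, χ_{M3} = (x + 1)(x + 3)^2(x + 4), χ_{M4} = (x + 1)(x + 3)^2(x + 4), χ_{M5} = (x + 2)^4.

{M1, M3}: invariant factors (x + 1)(x + 3)^2(x + 4).

{M2}: invariant factors x + 4, (x - 6)(x + 4)^2.

{M4}: invariant factors x + 3, (x + 1)(x + 3)(x + 4).

{M5}: invariant factors x + 2, (x + 2)^3.

Matrices are similar if and only if their invariant-factor lists agree; the partition into similarity classes is {M1, M3}, {M2}, {M4}, {M5}.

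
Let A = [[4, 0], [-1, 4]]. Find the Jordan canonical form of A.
The characteristic polynomial is det(xI - A) = (x - 4)^2, so the eigenvalues are 4 (algebraic multiplicity 2).

For λ = 4: rank(A - 4I) = 1, rank((A - 4I)^2) = 0. The eigenspace has dimension 2 - 1 = 1, so there is 1 Jordan block; the rank sequence gives block sizes [2].

Assembling the blocks gives the Jordan form J above.

J = [[4, 1], [0, 4]]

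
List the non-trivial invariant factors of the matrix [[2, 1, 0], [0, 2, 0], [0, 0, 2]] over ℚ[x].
The Jordan structure of A has elementary divisors (x - 2)^2, (x - 2). Arranging the block sizes at each eigenvalue in decreasing order and taking row products gives the invariant factors.

Invariant factors (smallest first, each dividing the next): x - 2, (x - 2)^2.

Check: the last factor (x - 2)^2 is the minimal polynomial, and the product (x - 2)^3 is the characteristic polynomial.

x - 2, (x - 2)^2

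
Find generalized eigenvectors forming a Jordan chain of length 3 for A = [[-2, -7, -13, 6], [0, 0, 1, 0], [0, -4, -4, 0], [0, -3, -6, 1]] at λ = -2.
v_1 = [[2, 0, 1, 1]]^T, v_2 = [[-7, 1, -2, -3]]^T, v_3 = [[1, 0, 0, 0]]^T

We seek v_1 ∈ ker((A + 2I)^3) \ ker((A + 2I)^2), then set v_{i+1} = (A + 2I) v_i.

One such chain is v_1 = [[2, 0, 1, 1]]^T, v_2 = [[-7, 1, -2, -3]]^T, v_3 = [[1, 0, 0, 0]]^T. Check: (A + 2I) v_3 = [[0, 0, 0, 0]]^T = 0.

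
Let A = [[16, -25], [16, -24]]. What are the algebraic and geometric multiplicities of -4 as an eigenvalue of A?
The characteristic polynomial is (x + 4)^2, so the factor x + 4 appears with exponent 2: the algebraic multiplicity is 2.

rank(A + 4I) = 1, so the eigenspace has dimension 2 - 1 = 1: the geometric multiplicity is 1.

Since 1 < 2, A is not diagonalizable.

algebraic multiplicity 2, geometric multiplicity 1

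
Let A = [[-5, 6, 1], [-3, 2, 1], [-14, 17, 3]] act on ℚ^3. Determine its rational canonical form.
R = [[0, 0, 2], [1, 0, 4], [0, 1, 0]]

The invariant factors of A (the non-unit diagonal entries of the Smith normal form of xI - A over ℚ[x]) are x^3 - 4x - 2, each dividing the next. The characteristic polynomial is their product, x^3 - 4x - 2.

The rational canonical form is the block-diagonal matrix of companion matrices C(f_i):
R = [[0, 0, 2], [1, 0, 4], [0, 1, 0]].

Note the characteristic polynomial does not split into linear factors over ℚ, so A has no Jordan form over ℚ; the rational canonical form exists over any field.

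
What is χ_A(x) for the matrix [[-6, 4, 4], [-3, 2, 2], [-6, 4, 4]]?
χ_A(x) = x^3

xI - A = [[x + 6, -4, -4], [3, x - 2, -2], [6, -4, x - 4]].

Expanding det(xI - A) along the first row:
det(xI - A) = + (x + 6)·det([[x - 2, -2], [-4, x - 4]]) - (-4)·det([[3, -2], [6, x - 4]]) + (-4)·det([[3, x - 2], [6, -4]]).

Evaluating gives χ_A(x) = x^3.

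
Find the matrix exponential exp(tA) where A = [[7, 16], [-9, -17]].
e^{tA} = [[(12*t + 1)*e^{-5*t}, 16*t*e^{-5*t}], [-9*t*e^{-5*t}, (1 - 12*t)*e^{-5*t}]]

A has Jordan form J = [[-5, 1], [0, -5]] with A = PJP^{-1}, so e^{tA} = P e^{tJ} P^{-1}.

For a Jordan block J_k(λ), e^{tJ_k(λ)} = e^{λt} · (I + tN + t^2 N^2/2! + ... + t^{k-1} N^{k-1}/(k-1)!) where N is the nilpotent superdiagonal part.

Assembling the blocks and conjugating back gives the entries of e^{tA} as shown above.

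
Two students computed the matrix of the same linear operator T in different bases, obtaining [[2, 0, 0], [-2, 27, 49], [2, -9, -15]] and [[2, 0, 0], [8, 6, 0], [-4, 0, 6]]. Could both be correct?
No.

Both have characteristic polynomial (x - 6)^2(x - 2), but the minimal polynomial of A is (x - 6)^2(x - 2) while the minimal polynomial of B is (x - 6)(x - 2). The minimal polynomial is a similarity invariant, so A and B are not similar.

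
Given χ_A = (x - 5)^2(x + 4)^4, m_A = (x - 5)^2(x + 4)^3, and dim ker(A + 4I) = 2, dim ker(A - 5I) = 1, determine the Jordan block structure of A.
Jordan blocks: (-4, 3), (-4, 1), (5, 2)

λ = -4: algebraic multiplicity 4 (exponent in χ_A), largest block size 3 (exponent in m_A), 2 blocks (geometric multiplicity). These force block sizes [3, 1].
λ = 5: algebraic multiplicity 2 (exponent in χ_A), largest block size 2 (exponent in m_A), 1 block (geometric multiplicity). This forces block sizes [2].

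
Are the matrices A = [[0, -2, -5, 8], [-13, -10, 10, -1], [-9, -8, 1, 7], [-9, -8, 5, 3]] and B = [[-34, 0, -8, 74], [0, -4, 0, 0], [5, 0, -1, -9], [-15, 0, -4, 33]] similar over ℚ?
Yes.

Two matrices over a field are similar if and only if they have the same invariant factors.

Both A and B have characteristic polynomial (x - 1)^2(x + 4)^2 and minimal polynomial (x - 1)^2(x + 4). Computing further, both have invariant factors x + 4, (x - 1)^2(x + 4). Hence A and B are similar.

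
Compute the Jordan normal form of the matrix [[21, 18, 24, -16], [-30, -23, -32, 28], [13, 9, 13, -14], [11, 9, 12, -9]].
J = [[-1, 0, 0, 0], [0, 1, 1, 0], [0, 0, 1, 0], [0, 0, 0, 1]]

The characteristic polynomial is det(xI - A) = (x - 1)^3(x + 1), so the eigenvalues are -1 (algebraic multiplicity 1), 1 (algebraic multiplicity 3).

For λ = -1: algebraic multiplicity 1 gives one 1×1 block.

For λ = 1: rank(A - I) = 2, rank((A - I)^2) = 1. The eigenspace has dimension 4 - 2 = 2, so there are 2 Jordan blocks; the rank sequence gives block sizes [2, 1].

Assembling the blocks gives the Jordan form J above.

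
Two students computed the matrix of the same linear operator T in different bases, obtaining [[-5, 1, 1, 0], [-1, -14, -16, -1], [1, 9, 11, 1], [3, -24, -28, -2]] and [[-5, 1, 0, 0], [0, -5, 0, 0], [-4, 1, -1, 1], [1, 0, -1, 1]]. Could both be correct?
Yes.

Two matrices over a field are similar if and only if they have the same invariant factors.

Both A and B have characteristic polynomial x^2(x + 5)^2 and minimal polynomial x^2(x + 5)^2. Computing further, both have invariant factors x^2(x + 5)^2. Hence A and B are similar.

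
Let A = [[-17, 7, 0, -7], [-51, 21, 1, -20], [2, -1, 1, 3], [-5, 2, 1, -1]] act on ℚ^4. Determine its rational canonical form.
The invariant factors of A (the non-unit diagonal entries of the Smith normal form of xI - A over ℚ[x]) are x^2 - 2x - 1, x^2 - 2x - 1, each dividing the next. The characteristic polynomial is their product, (x^2 - 2x - 1)^2.

The rational canonical form is the block-diagonal matrix of companion matrices C(f_i):
R = [[0, 1, 0, 0], [1, 2, 0, 0], [0, 0, 0, 1], [0, 0, 1, 2]].

Note the characteristic polynomial does not split into linear factors over ℚ, so A has no Jordan form over ℚ; the rational canonical form exists over any field.

R = [[0, 1, 0, 0], [1, 2, 0, 0], [0, 0, 0, 1], [0, 0, 1, 2]]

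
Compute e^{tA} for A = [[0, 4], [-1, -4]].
e^{tA} = [[(2*t + 1)*e^{-2*t}, 4*t*e^{-2*t}], [-t*e^{-2*t}, (1 - 2*t)*e^{-2*t}]]

A has Jordan form J = [[-2, 1], [0, -2]] with A = PJP^{-1}, so e^{tA} = P e^{tJ} P^{-1}.

For a Jordan block J_k(λ), e^{tJ_k(λ)} = e^{λt} · (I + tN + t^2 N^2/2! + ... + t^{k-1} N^{k-1}/(k-1)!) where N is the nilpotent superdiagonal part.

Assembling the blocks and conjugating back gives the entries of e^{tA} as shown above.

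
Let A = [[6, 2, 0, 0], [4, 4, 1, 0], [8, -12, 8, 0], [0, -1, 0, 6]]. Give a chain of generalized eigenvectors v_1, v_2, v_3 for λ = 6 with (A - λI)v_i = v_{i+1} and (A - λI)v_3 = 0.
We seek v_1 ∈ ker((A - 6I)^3) \ ker((A - 6I)^2), then set v_{i+1} = (A - 6I) v_i.

One such chain is v_1 = [[0, 0, 1, 0]]^T, v_2 = [[0, 1, 2, 0]]^T, v_3 = [[2, 0, -8, -1]]^T. Check: (A - 6I) v_3 = [[0, 0, 0, 0]]^T = 0.

v_1 = [[0, 0, 1, 0]]^T, v_2 = [[0, 1, 2, 0]]^T, v_3 = [[2, 0, -8, -1]]^T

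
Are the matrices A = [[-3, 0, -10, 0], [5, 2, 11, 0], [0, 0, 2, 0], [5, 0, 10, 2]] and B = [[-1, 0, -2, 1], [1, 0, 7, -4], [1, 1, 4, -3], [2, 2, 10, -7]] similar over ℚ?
trace(A) = 3 but trace(B) = -4. The trace is a similarity invariant, so A and B are not similar.

No.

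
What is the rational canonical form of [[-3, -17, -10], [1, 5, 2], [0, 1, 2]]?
The invariant factors of A (the non-unit diagonal entries of the Smith normal form of xI - A over ℚ[x]) are x(x - 2)^2, each dividing the next. The characteristic polynomial is their product, x(x - 2)^2.

The rational canonical form is the block-diagonal matrix of companion matrices C(f_i):
R = [[0, 0, 0], [1, 0, -4], [0, 1, 4]].

R = [[0, 0, 0], [1, 0, -4], [0, 1, 4]]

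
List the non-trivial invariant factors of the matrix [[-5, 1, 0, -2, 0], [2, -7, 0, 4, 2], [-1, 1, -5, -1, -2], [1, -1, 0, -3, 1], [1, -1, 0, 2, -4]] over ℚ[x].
The Jordan structure of A has elementary divisors (x + 5)^2, (x + 5)^2, (x + 4). Arranging the block sizes at each eigenvalue in decreasing order and taking row products gives the invariant factors.

Invariant factors (smallest first, each dividing the next): (x + 5)^2, (x + 4)(x + 5)^2.

Check: the last factor (x + 4)(x + 5)^2 is the minimal polynomial, and the product (x + 4)(x + 5)^4 is the characteristic polynomial.

(x + 5)^2, (x + 4)(x + 5)^2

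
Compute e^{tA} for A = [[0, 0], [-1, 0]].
A has Jordan form J = [[0, 1], [0, 0]] with A = PJP^{-1}, so e^{tA} = P e^{tJ} P^{-1}.

For a Jordan block J_k(λ), e^{tJ_k(λ)} = e^{λt} · (I + tN + t^2 N^2/2! + ... + t^{k-1} N^{k-1}/(k-1)!) where N is the nilpotent superdiagonal part.

Assembling the blocks and conjugating back gives the entries of e^{tA} as shown above.

e^{tA} = [[1, 0], [-t, 1]]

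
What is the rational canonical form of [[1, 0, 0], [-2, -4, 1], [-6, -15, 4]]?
The invariant factors of A (the non-unit diagonal entries of the Smith normal form of xI - A over ℚ[x]) are x - 1, (x - 1)(x + 1), each dividing the next. The characteristic polynomial is their product, (x - 1)^2(x + 1).

The rational canonical form is the block-diagonal matrix of companion matrices C(f_i):
R = [[1, 0, 0], [0, 0, 1], [0, 1, 0]].

R = [[1, 0, 0], [0, 0, 1], [0, 1, 0]]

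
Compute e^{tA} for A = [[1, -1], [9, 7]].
e^{tA} = [[(1 - 3*t)*e^{4*t}, -t*e^{4*t}], [9*t*e^{4*t}, (3*t + 1)*e^{4*t}]]

A has Jordan form J = [[4, 1], [0, 4]] with A = PJP^{-1}, so e^{tA} = P e^{tJ} P^{-1}.

For a Jordan block J_k(λ), e^{tJ_k(λ)} = e^{λt} · (I + tN + t^2 N^2/2! + ... + t^{k-1} N^{k-1}/(k-1)!) where N is the nilpotent superdiagonal part.

Assembling the blocks and conjugating back gives the entries of e^{tA} as shown above.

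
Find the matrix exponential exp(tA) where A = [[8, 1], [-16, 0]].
A has Jordan form J = [[4, 1], [0, 4]] with A = PJP^{-1}, so e^{tA} = P e^{tJ} P^{-1}.

For a Jordan block J_k(λ), e^{tJ_k(λ)} = e^{λt} · (I + tN + t^2 N^2/2! + ... + t^{k-1} N^{k-1}/(k-1)!) where N is the nilpotent superdiagonal part.

Assembling the blocks and conjugating back gives the entries of e^{tA} as shown above.

e^{tA} = [[(4*t + 1)*e^{4*t}, t*e^{4*t}], [-16*t*e^{4*t}, (1 - 4*t)*e^{4*t}]]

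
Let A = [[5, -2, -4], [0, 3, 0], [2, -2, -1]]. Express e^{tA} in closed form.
A has Jordan form J = [[1, 0, 0], [0, 3, 0], [0, 0, 3]] with A = PJP^{-1}, so e^{tA} = P e^{tJ} P^{-1}.

For a Jordan block J_k(λ), e^{tJ_k(λ)} = e^{λt} · (I + tN + t^2 N^2/2! + ... + t^{k-1} N^{k-1}/(k-1)!) where N is the nilpotent superdiagonal part.

Assembling the blocks and conjugating back gives the entries of e^{tA} as shown above.

e^{tA} = [[2*e^{3*t} - e^{t}, -e^{3*t} + e^{t}, 2*(1 - e^{2*t})*e^{t}], [0, e^{3*t}, 0], [e^{3*t} - e^{t}, -e^{3*t} + e^{t}, (2 - e^{2*t})*e^{t}]]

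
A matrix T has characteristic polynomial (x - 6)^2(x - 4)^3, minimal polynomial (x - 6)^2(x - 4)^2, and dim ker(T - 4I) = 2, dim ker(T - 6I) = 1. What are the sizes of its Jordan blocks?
λ = 4: algebraic multiplicity 3 (exponent in χ_T), largest block size 2 (exponent in m_T), 2 blocks (geometric multiplicity). These force block sizes [2, 1].
λ = 6: algebraic multiplicity 2 (exponent in χ_T), largest block size 2 (exponent in m_T), 1 block (geometric multiplicity). This forces block sizes [2].

Jordan blocks: (4, 2), (4, 1), (6, 2)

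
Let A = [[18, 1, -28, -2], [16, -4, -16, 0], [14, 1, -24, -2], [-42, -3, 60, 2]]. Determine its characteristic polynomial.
xI - A = [[x - 18, -1, 28, 2], [-16, x + 4, 16, 0], [-14, -1, x + 24, 2], [42, 3, -60, x - 2]].

Expanding det(xI - A) along the first row:
det(xI - A) = + (x - 18)·det([[x + 4, 16, 0], [-1, x + 24, 2], [3, -60, x - 2]]) - (-1)·det([[-16, 16, 0], [-14, x + 24, 2], [42, -60, x - 2]]) + (28)·det([[-16, x + 4, 0], [-14, -1, 2], [42, 3, x - 2]]) - (2)·det([[-16, x + 4, 16], [-14, -1, x + 24], [42, 3, -60]]).

Evaluating gives χ_A(x) = x^4 + 8x^3 - 128x - 256 = (x - 4)(x + 4)^3.

χ_A(x) = (x - 4)(x + 4)^3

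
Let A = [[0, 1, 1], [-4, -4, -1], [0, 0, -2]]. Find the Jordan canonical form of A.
J = [[-2, 1, 0], [0, -2, 1], [0, 0, -2]]

The characteristic polynomial is det(xI - A) = (x + 2)^3, so the eigenvalues are -2 (algebraic multiplicity 3).

For λ = -2: rank(A + 2I) = 2, rank((A + 2I)^2) = 1, rank((A + 2I)^3) = 0. The eigenspace has dimension 3 - 2 = 1, so there is 1 Jordan block; the rank sequence gives block sizes [3].

Assembling the blocks gives the Jordan form J above.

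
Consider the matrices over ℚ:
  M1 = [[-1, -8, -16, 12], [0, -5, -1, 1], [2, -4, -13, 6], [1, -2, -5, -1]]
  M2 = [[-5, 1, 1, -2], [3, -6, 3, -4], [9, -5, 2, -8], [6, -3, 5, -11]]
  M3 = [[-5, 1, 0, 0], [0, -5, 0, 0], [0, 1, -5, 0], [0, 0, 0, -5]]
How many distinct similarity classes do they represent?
Characteristic polynomials: χ_{M1} = (x + 5)^4, χ_{M2} = (x + 5)^4, χ_{M3} = (x + 5)^4.

{M1, M2}: invariant factors x + 5, (x + 5)^3.

{M3}: invariant factors x + 5, x + 5, (x + 5)^2.

Matrices are similar if and only if their invariant-factor lists agree; the partition into similarity classes is {M1, M2}, {M3}.

2 classes: {M1, M2}, {M3}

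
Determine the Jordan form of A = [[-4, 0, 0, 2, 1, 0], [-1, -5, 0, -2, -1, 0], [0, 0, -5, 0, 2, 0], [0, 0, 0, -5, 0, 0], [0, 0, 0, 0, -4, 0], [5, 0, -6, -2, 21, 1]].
The characteristic polynomial is det(xI - A) = (x - 1)(x + 4)^2(x + 5)^3, so the eigenvalues are -5 (algebraic multiplicity 3), -4 (algebraic multiplicity 2), 1 (algebraic multiplicity 1).

For λ = -5: rank(A + 5I) = 3. The eigenspace has dimension 6 - 3 = 3, so there are 3 Jordan blocks; the rank sequence gives block sizes [1, 1, 1].

For λ = -4: rank(A + 4I) = 5, rank((A + 4I)^2) = 4. The eigenspace has dimension 6 - 5 = 1, so there is 1 Jordan block; the rank sequence gives block sizes [2].

For λ = 1: algebraic multiplicity 1 gives one 1×1 block.

Assembling the blocks gives the Jordan form J above.

J = [[-5, 0, 0, 0, 0, 0], [0, -5, 0, 0, 0, 0], [0, 0, -5, 0, 0, 0], [0, 0, 0, -4, 1, 0], [0, 0, 0, 0, -4, 0], [0, 0, 0, 0, 0, 1]]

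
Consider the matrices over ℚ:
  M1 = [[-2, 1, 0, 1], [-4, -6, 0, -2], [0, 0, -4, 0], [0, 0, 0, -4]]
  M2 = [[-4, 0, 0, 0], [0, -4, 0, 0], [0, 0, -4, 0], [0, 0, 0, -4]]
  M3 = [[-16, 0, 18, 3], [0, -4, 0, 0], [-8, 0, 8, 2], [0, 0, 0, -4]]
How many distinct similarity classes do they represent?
2 classes: {M1, M3}, {M2}

Characteristic polynomials: χ_{M1} = (x + 4)^4, χ_{M2} = (x + 4)^4, χ_{M3} = (x + 4)^4.

{M1, M3}: invariant factors x + 4, x + 4, (x + 4)^2.

{M2}: invariant factors x + 4, x + 4, x + 4, x + 4.

Matrices are similar if and only if their invariant-factor lists agree; the partition into similarity classes is {M1, M3}, {M2}.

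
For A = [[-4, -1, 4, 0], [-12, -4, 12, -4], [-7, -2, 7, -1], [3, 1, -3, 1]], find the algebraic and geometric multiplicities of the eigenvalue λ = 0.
The characteristic polynomial is x^4, so the factor x appears with exponent 4: the algebraic multiplicity is 4.

rank(A) = 2, so the eigenspace has dimension 4 - 2 = 2: the geometric multiplicity is 2.

Since 2 < 4, A is not diagonalizable.

algebraic multiplicity 4, geometric multiplicity 2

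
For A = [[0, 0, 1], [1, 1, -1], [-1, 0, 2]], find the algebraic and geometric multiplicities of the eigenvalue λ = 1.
algebraic multiplicity 3, geometric multiplicity 2

The characteristic polynomial is (x - 1)^3, so the factor x - 1 appears with exponent 3: the algebraic multiplicity is 3.

rank(A - I) = 1, so the eigenspace has dimension 3 - 1 = 2: the geometric multiplicity is 2.

Since 2 < 3, A is not diagonalizable.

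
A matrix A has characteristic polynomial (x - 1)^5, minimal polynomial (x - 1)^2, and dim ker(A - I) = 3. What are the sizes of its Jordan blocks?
λ = 1: algebraic multiplicity 5 (exponent in χ_A), largest block size 2 (exponent in m_A), 3 blocks (geometric multiplicity). These force block sizes [2, 2, 1].

Jordan blocks: (1, 2), (1, 2), (1, 1)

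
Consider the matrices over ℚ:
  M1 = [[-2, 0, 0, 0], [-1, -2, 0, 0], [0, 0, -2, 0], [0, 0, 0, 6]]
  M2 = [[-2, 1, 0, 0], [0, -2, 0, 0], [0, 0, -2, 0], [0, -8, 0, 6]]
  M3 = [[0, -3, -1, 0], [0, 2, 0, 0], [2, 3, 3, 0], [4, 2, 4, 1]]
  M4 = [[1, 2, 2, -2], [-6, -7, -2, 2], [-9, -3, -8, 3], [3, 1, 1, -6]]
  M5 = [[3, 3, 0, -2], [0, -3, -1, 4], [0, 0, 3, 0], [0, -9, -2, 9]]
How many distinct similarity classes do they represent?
Characteristic polynomials: χ_{M1} = (x - 6)(x + 2)^3, χ_{M2} = (x - 6)(x + 2)^3, χ_{M3} = (x - 2)^2(x - 1)^2, χ_{M4} = (x + 5)^4, χ_{M5} = (x - 3)^4.

{M1, M2}: invariant factors x + 2, (x - 6)(x + 2)^2.

{M3}: invariant factors (x - 2)(x - 1), (x - 2)(x - 1).

{M4}: invariant factors x + 5, x + 5, (x + 5)^2.

{M5}: invariant factors x - 3, (x - 3)^3.

Matrices are similar if and only if their invariant-factor lists agree; the partition into similarity classes is {M1, M2}, {M3}, {M4}, {M5}.

4 classes: {M1, M2}, {M3}, {M4}, {M5}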